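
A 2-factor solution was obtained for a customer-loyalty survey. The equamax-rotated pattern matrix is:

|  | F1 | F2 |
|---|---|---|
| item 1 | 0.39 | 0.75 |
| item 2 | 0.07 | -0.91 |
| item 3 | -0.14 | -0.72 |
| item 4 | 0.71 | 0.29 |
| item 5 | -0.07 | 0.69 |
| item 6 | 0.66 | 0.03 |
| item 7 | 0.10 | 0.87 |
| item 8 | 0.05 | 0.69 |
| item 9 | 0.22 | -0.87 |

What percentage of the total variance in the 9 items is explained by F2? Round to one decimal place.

49.6%

SS loadings for F2 = 0.75² + (-0.91)² + (-0.72)² + 0.29² + 0.69² + 0.03² + 0.87² + 0.69² + (-0.87)² = 4.4600
With 9 standardized items, total variance = 9. Proportion = 4.4600/9 = 0.4956 → 49.56%.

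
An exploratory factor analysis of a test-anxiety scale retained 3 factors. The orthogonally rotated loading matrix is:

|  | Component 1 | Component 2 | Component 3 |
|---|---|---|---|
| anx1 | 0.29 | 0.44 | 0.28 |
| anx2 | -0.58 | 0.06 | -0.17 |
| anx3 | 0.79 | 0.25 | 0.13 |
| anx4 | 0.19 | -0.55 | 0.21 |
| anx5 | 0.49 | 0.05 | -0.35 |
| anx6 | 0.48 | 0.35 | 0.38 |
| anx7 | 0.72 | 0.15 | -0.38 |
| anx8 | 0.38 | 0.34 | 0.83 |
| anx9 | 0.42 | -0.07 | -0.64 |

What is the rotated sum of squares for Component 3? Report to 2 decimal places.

SS loadings for Component 3 = 0.28² + (-0.17)² + 0.13² + 0.21² + (-0.35)² + 0.38² + (-0.38)² + 0.83² + (-0.64)² = 0.0784 + 0.0289 + 0.0169 + 0.0441 + 0.1225 + 0.1444 + 0.1444 + 0.6889 + 0.4096 = 1.6781

1.68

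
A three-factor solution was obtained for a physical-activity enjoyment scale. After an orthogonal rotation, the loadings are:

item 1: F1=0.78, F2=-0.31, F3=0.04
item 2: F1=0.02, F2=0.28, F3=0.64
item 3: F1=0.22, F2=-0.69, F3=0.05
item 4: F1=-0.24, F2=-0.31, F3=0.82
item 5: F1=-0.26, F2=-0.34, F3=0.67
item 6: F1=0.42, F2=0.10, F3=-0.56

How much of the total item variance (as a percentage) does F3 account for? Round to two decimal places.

30.81%

SS loadings for F3 = 0.04² + 0.64² + 0.05² + 0.82² + 0.67² + (-0.56)² = 1.8486
With 6 standardized items, total variance = 6. Proportion = 1.8486/6 = 0.3081 → 30.81%.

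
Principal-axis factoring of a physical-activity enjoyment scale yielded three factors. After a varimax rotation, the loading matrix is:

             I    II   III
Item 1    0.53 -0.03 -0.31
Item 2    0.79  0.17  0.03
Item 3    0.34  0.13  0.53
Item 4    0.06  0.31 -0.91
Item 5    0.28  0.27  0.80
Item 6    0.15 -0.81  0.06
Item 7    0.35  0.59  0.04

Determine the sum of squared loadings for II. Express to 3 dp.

SS loadings for II = (-0.03)² + 0.17² + 0.13² + 0.31² + 0.27² + (-0.81)² + 0.59² = 0.0009 + 0.0289 + 0.0169 + 0.0961 + 0.0729 + 0.6561 + 0.3481 = 1.2199

1.220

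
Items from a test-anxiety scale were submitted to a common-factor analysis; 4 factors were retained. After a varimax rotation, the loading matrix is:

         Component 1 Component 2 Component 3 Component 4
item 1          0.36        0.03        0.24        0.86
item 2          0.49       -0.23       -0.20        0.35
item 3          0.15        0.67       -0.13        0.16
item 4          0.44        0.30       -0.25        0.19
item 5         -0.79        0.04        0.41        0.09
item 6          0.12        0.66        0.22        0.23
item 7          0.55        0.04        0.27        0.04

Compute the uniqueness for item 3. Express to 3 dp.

0.486

h² = 0.15² + 0.67² + (-0.13)² + 0.16² = 0.0225 + 0.4489 + 0.0169 + 0.0256 = 0.5139
Uniqueness u² = 1 − h² = 1 − 0.5139 = 0.4861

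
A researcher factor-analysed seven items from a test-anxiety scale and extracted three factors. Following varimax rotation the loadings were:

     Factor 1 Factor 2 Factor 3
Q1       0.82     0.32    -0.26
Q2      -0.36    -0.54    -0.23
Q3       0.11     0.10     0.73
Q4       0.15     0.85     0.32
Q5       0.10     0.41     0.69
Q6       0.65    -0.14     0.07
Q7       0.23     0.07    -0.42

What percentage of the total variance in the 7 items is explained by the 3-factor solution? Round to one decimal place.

57.9%

SS loadings by factor: 1.3220, 1.3191, 1.4132; total = 4.0543.
Total variance with 7 standardized items is 7, so the solution explains 4.0543/7 = 0.5792 = 57.92%.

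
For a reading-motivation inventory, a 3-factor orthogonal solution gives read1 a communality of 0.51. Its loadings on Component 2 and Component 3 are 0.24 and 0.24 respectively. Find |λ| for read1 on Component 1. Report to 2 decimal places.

Under orthogonal rotation h² = Σλ², so λ_Component 1² = h² − (0.1152) = 0.51 − 0.1152 = 0.3948.
|λ| = √0.3948 = 0.6283.

0.63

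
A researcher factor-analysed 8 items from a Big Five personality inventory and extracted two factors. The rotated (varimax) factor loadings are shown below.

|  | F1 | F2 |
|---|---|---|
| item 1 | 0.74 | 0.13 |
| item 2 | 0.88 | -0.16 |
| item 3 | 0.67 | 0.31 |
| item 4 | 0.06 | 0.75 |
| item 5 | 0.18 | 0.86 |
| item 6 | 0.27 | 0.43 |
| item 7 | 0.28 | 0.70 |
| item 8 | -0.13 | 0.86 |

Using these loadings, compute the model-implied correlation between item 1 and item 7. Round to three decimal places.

r̂ = Σ λ_i·λ_j across factors = (0.74)(0.28) + (0.13)(0.70)
  = +0.2072 +0.0910 = 0.2982

0.298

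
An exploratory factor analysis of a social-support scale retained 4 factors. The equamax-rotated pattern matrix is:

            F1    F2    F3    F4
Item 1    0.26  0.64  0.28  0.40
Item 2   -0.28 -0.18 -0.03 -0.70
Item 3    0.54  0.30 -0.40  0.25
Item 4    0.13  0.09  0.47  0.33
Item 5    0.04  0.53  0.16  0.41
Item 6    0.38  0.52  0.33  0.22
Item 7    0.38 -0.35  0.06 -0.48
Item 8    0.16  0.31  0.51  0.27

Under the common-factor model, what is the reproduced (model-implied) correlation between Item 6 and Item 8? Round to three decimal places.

r̂ = Σ λ_i·λ_j across factors = (0.38)(0.16) + (0.52)(0.31) + (0.33)(0.51) + (0.22)(0.27)
  = +0.0608 +0.1612 +0.1683 +0.0594 = 0.4497

0.450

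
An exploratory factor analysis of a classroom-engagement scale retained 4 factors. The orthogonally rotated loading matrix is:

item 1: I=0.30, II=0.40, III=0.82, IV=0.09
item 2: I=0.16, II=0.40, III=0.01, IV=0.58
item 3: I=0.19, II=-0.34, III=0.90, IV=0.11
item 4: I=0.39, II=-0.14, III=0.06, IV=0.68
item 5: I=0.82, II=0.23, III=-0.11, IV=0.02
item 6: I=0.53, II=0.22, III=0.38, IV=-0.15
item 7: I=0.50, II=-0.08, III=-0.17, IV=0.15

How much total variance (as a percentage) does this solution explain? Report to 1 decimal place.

65.8%

SS loadings by factor: 1.5071, 0.5629, 1.6715, 0.8644; total = 4.6059.
Total variance with 7 standardized items is 7, so the solution explains 4.6059/7 = 0.6580 = 65.80%.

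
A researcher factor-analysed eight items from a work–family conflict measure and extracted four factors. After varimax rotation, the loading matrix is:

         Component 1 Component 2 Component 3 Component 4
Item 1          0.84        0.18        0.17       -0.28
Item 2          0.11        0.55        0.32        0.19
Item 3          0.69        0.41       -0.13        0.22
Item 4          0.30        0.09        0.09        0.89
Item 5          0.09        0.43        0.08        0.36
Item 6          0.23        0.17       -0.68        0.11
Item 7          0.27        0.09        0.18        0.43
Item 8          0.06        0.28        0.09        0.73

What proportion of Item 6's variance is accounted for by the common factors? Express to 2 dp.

h² = 0.23² + 0.17² + (-0.68)² + 0.11² = 0.0529 + 0.0289 + 0.4624 + 0.0121 = 0.5563

0.56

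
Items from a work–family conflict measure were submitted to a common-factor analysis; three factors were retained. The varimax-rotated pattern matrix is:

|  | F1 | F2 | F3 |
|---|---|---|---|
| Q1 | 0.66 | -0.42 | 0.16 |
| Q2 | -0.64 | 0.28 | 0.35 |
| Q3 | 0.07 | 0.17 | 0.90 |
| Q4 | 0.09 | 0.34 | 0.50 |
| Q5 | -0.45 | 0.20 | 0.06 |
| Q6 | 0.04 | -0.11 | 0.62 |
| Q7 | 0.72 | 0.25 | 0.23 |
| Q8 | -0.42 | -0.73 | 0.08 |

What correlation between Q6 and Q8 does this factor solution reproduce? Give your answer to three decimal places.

r̂ = Σ λ_i·λ_j across factors = (0.04)(-0.42) + (-0.11)(-0.73) + (0.62)(0.08)
  = -0.0168 +0.0803 +0.0496 = 0.1131

0.113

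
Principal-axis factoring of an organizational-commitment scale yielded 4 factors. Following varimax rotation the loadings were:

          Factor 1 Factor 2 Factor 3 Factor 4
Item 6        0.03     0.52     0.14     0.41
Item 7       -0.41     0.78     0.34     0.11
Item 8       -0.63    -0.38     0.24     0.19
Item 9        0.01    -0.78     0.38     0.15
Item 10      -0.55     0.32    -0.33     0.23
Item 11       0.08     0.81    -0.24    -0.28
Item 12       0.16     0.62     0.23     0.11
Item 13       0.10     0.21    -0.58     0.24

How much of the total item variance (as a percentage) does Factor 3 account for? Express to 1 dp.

SS loadings for Factor 3 = 0.14² + 0.34² + 0.24² + 0.38² + (-0.33)² + (-0.24)² + 0.23² + (-0.58)² = 0.8930
With 8 standardized items, total variance = 8. Proportion = 0.8930/8 = 0.1116 → 11.16%.

11.2%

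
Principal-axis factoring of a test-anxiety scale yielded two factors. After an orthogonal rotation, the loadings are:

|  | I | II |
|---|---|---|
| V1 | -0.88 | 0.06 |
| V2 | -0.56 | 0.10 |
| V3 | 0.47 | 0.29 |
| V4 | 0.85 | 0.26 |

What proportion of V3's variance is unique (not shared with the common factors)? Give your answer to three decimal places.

0.695

h² = 0.47² + 0.29² = 0.2209 + 0.0841 = 0.3050
Uniqueness u² = 1 − h² = 1 − 0.3050 = 0.6950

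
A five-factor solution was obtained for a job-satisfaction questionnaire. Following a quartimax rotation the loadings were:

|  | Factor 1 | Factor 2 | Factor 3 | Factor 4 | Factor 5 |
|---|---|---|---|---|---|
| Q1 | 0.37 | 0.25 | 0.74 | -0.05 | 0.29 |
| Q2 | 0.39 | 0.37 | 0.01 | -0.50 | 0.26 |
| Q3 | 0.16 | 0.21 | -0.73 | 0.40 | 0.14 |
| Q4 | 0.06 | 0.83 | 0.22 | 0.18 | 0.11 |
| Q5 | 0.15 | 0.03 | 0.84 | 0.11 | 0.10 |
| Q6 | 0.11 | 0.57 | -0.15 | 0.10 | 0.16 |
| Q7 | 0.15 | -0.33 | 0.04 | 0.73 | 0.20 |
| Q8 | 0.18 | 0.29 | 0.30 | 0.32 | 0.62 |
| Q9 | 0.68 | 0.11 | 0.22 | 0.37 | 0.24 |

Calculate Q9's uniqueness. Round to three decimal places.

0.283

h² = 0.68² + 0.11² + 0.22² + 0.37² + 0.24² = 0.4624 + 0.0121 + 0.0484 + 0.1369 + 0.0576 = 0.7174
Uniqueness u² = 1 − h² = 1 − 0.7174 = 0.2826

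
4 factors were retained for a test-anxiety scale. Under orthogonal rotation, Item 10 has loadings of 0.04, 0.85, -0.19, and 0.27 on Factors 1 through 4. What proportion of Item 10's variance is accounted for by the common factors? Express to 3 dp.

h² = 0.04² + 0.85² + (-0.19)² + 0.27² = 0.0016 + 0.7225 + 0.0361 + 0.0729 = 0.8331

0.833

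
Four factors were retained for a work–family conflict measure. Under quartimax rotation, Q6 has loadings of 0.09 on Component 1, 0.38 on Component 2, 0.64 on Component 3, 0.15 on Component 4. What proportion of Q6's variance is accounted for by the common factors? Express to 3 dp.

0.585

h² = 0.09² + 0.38² + 0.64² + 0.15² = 0.0081 + 0.1444 + 0.4096 + 0.0225 = 0.5846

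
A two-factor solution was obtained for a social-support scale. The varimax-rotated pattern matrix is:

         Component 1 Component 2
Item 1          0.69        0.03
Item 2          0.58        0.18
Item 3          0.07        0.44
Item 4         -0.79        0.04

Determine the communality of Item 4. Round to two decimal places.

0.63

h² = (-0.79)² + 0.04² = 0.6241 + 0.0016 = 0.6257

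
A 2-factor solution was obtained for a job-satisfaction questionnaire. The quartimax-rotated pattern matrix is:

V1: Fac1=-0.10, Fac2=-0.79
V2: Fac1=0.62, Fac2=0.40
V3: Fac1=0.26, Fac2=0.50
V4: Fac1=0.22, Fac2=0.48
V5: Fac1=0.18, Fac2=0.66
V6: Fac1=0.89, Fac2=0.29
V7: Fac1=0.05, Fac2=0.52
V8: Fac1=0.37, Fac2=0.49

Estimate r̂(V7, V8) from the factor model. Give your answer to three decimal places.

0.273

r̂ = Σ λ_i·λ_j across factors = (0.05)(0.37) + (0.52)(0.49)
  = +0.0185 +0.2548 = 0.2733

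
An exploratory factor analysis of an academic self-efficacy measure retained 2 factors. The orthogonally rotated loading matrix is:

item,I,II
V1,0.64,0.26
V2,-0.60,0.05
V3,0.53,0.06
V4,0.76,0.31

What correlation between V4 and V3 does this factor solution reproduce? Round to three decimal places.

r̂ = Σ λ_i·λ_j across factors = (0.76)(0.53) + (0.31)(0.06)
  = +0.4028 +0.0186 = 0.4214

0.421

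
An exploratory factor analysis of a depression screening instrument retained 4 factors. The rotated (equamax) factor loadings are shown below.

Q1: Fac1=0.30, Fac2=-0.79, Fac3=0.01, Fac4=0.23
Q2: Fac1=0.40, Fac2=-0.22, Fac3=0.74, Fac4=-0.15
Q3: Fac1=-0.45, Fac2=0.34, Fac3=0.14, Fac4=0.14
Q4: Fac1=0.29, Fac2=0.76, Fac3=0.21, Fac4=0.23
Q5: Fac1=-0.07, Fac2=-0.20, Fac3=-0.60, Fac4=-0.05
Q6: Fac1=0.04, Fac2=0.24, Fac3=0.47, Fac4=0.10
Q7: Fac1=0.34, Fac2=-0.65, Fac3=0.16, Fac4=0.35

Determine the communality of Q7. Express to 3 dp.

h² = 0.34² + (-0.65)² + 0.16² + 0.35² = 0.1156 + 0.4225 + 0.0256 + 0.1225 = 0.6862

0.686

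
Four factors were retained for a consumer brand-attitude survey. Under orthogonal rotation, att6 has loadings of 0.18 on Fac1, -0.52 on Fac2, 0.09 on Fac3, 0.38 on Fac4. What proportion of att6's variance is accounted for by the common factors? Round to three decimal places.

h² = 0.18² + (-0.52)² + 0.09² + 0.38² = 0.0324 + 0.2704 + 0.0081 + 0.1444 = 0.4553

0.455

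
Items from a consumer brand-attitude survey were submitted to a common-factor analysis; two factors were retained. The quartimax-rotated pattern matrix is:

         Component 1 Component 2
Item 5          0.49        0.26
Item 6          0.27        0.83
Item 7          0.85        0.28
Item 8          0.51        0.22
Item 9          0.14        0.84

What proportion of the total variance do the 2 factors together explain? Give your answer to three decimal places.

0.581

Communalities: 0.3077, 0.7618, 0.8009, 0.3085, 0.7252; Σh² = 2.9041.
Total variance with 5 standardized items is 5, so the solution explains 2.9041/5 = 0.5808.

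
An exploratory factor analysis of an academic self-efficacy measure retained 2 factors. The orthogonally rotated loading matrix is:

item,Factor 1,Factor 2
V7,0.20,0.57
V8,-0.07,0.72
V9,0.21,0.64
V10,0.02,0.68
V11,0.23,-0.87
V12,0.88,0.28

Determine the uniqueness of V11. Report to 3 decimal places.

0.190

h² = 0.23² + (-0.87)² = 0.0529 + 0.7569 = 0.8098
Uniqueness u² = 1 − h² = 1 − 0.8098 = 0.1902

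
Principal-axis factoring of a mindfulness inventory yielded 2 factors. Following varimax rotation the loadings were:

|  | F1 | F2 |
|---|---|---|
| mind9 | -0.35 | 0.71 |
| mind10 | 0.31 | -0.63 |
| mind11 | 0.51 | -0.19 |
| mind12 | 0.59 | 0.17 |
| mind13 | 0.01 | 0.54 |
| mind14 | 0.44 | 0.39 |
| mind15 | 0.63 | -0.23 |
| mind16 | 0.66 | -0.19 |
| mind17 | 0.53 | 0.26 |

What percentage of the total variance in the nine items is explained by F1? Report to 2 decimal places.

SS loadings for F1 = (-0.35)² + 0.31² + 0.51² + 0.59² + 0.01² + 0.44² + 0.63² + 0.66² + 0.53² = 2.1339
With 9 standardized items, total variance = 9. Proportion = 2.1339/9 = 0.2371 → 23.71%.

23.71%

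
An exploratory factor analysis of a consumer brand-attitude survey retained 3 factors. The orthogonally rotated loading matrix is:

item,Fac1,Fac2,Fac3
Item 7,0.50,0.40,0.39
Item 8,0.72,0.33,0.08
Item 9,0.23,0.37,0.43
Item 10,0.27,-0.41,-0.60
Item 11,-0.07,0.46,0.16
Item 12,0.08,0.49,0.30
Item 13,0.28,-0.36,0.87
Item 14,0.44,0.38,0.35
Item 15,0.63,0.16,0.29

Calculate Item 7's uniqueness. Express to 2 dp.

0.44

h² = 0.50² + 0.40² + 0.39² = 0.2500 + 0.1600 + 0.1521 = 0.5621
Uniqueness u² = 1 − h² = 1 − 0.5621 = 0.4379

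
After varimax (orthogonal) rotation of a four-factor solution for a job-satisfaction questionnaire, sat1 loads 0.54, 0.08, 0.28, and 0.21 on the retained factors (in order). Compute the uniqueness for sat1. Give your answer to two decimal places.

0.58

h² = 0.54² + 0.08² + 0.28² + 0.21² = 0.2916 + 0.0064 + 0.0784 + 0.0441 = 0.4205
Uniqueness u² = 1 − h² = 1 − 0.4205 = 0.5795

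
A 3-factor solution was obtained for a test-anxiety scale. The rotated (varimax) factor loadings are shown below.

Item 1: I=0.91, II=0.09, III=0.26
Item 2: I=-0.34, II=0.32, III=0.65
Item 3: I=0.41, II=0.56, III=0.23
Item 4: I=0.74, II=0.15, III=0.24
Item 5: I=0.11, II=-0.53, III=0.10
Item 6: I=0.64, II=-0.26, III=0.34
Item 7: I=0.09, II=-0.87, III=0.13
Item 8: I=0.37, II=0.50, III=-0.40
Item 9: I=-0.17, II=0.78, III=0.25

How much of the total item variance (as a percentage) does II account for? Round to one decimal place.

SS loadings for II = 0.09² + 0.32² + 0.56² + 0.15² + (-0.53)² + (-0.26)² + (-0.87)² + 0.50² + 0.78² = 2.4104
With 9 standardized items, total variance = 9. Proportion = 2.4104/9 = 0.2678 → 26.78%.

26.8%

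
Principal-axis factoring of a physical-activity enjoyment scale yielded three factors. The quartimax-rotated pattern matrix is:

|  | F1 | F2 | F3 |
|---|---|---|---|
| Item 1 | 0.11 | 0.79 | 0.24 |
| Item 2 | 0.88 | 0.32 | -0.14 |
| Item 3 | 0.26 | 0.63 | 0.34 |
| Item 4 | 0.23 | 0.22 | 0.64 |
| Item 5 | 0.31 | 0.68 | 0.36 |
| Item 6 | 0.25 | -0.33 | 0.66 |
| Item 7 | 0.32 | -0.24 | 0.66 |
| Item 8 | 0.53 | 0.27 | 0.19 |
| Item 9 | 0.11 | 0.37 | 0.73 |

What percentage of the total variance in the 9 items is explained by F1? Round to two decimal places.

16.23%

SS loadings for F1 = 0.11² + 0.88² + 0.26² + 0.23² + 0.31² + 0.25² + 0.32² + 0.53² + 0.11² = 1.4610
With 9 standardized items, total variance = 9. Proportion = 1.4610/9 = 0.1623 → 16.23%.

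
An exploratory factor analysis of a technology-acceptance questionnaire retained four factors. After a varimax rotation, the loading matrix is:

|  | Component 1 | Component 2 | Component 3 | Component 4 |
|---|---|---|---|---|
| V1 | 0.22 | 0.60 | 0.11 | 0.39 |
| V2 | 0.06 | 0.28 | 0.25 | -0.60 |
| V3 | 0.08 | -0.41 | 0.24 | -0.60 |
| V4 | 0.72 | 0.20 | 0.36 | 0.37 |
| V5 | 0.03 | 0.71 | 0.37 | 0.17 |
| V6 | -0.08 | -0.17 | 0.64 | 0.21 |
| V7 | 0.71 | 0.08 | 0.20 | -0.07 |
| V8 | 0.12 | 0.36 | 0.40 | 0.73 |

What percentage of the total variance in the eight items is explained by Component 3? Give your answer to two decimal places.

12.60%

SS loadings for Component 3 = 0.11² + 0.25² + 0.24² + 0.36² + 0.37² + 0.64² + 0.20² + 0.40² = 1.0083
With 8 standardized items, total variance = 8. Proportion = 1.0083/8 = 0.1260 → 12.60%.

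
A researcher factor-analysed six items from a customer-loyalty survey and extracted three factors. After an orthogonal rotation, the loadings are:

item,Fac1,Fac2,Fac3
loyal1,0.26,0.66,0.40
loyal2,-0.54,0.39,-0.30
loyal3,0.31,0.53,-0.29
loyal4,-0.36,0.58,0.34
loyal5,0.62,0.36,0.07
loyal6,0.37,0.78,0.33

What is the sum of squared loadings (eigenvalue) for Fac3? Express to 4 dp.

SS loadings for Fac3 = 0.40² + (-0.30)² + (-0.29)² + 0.34² + 0.07² + 0.33² = 0.1600 + 0.0900 + 0.0841 + 0.1156 + 0.0049 + 0.1089 = 0.5635

0.5635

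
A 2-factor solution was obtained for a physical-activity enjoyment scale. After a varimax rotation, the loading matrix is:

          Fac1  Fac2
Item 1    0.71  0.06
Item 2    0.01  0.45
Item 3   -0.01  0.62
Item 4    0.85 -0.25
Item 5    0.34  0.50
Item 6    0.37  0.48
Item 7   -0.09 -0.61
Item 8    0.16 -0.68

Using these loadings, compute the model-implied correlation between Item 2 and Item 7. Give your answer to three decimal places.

r̂ = Σ λ_i·λ_j across factors = (0.01)(-0.09) + (0.45)(-0.61)
  = -0.0009 -0.2745 = -0.2754

-0.275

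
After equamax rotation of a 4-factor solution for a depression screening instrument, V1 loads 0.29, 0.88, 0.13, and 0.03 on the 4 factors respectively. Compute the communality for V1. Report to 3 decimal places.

h² = 0.29² + 0.88² + 0.13² + 0.03² = 0.0841 + 0.7744 + 0.0169 + 0.0009 = 0.8763

0.876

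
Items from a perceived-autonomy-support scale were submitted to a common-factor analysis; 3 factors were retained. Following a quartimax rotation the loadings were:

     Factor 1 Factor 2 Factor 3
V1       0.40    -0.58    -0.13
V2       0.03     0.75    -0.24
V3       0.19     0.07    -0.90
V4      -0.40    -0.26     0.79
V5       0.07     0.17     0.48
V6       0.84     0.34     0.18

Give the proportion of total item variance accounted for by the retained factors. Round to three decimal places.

0.659

SS loadings by factor: 1.0675, 1.1159, 1.7714; total = 3.9548.
Total variance with 6 standardized items is 6, so the solution explains 3.9548/6 = 0.6591.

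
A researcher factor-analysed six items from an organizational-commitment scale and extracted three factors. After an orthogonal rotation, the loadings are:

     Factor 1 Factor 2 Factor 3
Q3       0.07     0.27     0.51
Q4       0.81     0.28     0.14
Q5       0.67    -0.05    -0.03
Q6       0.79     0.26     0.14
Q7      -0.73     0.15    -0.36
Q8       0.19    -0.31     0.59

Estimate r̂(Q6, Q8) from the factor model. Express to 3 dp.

r̂ = Σ λ_i·λ_j across factors = (0.79)(0.19) + (0.26)(-0.31) + (0.14)(0.59)
  = +0.1501 -0.0806 +0.0826 = 0.1521

0.152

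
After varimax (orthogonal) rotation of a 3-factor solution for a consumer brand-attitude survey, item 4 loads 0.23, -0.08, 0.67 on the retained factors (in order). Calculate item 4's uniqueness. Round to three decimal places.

h² = 0.23² + (-0.08)² + 0.67² = 0.0529 + 0.0064 + 0.4489 = 0.5082
Uniqueness u² = 1 − h² = 1 − 0.5082 = 0.4918

0.492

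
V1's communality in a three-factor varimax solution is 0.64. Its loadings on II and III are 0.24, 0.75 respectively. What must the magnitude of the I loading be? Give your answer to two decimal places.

0.14

Under orthogonal rotation h² = Σλ², so λ_I² = h² − (0.6201) = 0.64 − 0.6201 = 0.0199.
|λ| = √0.0199 = 0.1411.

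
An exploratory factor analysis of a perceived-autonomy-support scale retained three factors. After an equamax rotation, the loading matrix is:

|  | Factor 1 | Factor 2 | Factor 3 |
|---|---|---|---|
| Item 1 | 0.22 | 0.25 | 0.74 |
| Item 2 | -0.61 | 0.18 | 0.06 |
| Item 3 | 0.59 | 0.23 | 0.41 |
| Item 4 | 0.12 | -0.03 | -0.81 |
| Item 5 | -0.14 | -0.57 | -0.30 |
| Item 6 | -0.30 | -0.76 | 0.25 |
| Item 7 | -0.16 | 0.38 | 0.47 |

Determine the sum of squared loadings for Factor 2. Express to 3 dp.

1.196

SS loadings for Factor 2 = 0.25² + 0.18² + 0.23² + (-0.03)² + (-0.57)² + (-0.76)² + 0.38² = 0.0625 + 0.0324 + 0.0529 + 0.0009 + 0.3249 + 0.5776 + 0.1444 = 1.1956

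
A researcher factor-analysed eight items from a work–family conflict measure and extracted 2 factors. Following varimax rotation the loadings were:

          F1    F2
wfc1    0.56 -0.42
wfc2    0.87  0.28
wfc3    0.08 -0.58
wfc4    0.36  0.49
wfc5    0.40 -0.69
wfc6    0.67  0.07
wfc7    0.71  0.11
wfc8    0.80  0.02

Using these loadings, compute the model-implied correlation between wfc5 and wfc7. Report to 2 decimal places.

r̂ = Σ λ_i·λ_j across factors = (0.40)(0.71) + (-0.69)(0.11)
  = +0.2840 -0.0759 = 0.2081

0.21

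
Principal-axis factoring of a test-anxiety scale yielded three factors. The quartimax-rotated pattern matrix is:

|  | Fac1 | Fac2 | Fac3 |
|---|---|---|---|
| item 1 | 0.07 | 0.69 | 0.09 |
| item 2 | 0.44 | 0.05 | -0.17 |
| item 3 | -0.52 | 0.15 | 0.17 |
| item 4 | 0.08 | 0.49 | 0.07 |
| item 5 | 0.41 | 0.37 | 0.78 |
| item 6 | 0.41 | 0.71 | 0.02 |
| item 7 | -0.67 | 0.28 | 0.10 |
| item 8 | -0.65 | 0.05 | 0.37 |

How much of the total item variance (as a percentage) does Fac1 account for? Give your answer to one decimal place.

21.0%

SS loadings for Fac1 = 0.07² + 0.44² + (-0.52)² + 0.08² + 0.41² + 0.41² + (-0.67)² + (-0.65)² = 1.6829
With 8 standardized items, total variance = 8. Proportion = 1.6829/8 = 0.2104 → 21.04%.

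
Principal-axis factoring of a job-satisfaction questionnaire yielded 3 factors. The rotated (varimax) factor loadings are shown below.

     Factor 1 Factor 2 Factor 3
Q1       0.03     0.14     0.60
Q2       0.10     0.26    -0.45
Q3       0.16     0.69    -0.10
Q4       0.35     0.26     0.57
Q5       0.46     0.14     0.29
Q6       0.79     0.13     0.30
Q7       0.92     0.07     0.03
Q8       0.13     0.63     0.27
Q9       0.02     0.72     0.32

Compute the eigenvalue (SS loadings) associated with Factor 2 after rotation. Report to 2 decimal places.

SS loadings for Factor 2 = 0.14² + 0.26² + 0.69² + 0.26² + 0.14² + 0.13² + 0.07² + 0.63² + 0.72² = 0.0196 + 0.0676 + 0.4761 + 0.0676 + 0.0196 + 0.0169 + 0.0049 + 0.3969 + 0.5184 = 1.5876

1.59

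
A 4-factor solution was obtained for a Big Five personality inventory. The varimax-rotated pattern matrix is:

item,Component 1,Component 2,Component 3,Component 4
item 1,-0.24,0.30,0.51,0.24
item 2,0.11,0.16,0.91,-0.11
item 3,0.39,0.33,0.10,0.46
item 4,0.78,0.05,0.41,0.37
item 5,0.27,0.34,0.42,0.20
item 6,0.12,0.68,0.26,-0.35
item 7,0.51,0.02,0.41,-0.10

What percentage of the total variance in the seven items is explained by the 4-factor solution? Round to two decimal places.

SS loadings by factor: 1.1776, 0.8054, 1.6784, 0.5907; total = 4.2521.
Total variance with 7 standardized items is 7, so the solution explains 4.2521/7 = 0.6074 = 60.74%.

60.74%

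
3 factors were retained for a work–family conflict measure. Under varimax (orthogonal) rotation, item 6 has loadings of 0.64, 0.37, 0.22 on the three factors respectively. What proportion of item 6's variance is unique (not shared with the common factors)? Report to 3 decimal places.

h² = 0.64² + 0.37² + 0.22² = 0.4096 + 0.1369 + 0.0484 = 0.5949
Uniqueness u² = 1 − h² = 1 − 0.5949 = 0.4051

0.405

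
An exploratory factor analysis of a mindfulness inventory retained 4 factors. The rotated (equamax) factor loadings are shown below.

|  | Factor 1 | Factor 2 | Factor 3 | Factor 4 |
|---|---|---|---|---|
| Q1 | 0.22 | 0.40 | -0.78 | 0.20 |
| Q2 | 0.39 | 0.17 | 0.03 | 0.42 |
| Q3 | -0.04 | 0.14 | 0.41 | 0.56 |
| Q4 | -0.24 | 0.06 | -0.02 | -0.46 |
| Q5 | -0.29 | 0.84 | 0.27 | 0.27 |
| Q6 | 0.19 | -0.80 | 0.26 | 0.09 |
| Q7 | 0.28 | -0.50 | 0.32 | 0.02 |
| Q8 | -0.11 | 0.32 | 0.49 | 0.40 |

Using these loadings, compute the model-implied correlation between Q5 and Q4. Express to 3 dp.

-0.010

r̂ = Σ λ_i·λ_j across factors = (-0.29)(-0.24) + (0.84)(0.06) + (0.27)(-0.02) + (0.27)(-0.46)
  = +0.0696 +0.0504 -0.0054 -0.1242 = -0.0096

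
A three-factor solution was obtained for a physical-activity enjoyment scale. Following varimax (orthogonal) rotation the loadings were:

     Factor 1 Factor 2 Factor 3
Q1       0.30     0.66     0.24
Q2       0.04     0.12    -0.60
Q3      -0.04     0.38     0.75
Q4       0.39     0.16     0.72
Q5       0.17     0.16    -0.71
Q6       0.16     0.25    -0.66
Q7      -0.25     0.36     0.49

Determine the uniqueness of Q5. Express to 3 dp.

0.441

h² = 0.17² + 0.16² + (-0.71)² = 0.0289 + 0.0256 + 0.5041 = 0.5586
Uniqueness u² = 1 − h² = 1 − 0.5586 = 0.4414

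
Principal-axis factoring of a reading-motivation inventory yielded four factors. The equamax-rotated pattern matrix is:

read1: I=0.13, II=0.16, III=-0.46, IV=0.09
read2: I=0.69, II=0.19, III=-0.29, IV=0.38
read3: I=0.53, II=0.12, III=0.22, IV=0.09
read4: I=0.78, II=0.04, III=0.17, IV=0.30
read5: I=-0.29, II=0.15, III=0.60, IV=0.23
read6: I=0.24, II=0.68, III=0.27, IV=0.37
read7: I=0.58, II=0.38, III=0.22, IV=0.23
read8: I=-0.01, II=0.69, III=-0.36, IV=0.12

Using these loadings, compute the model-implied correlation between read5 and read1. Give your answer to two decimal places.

r̂ = Σ λ_i·λ_j across factors = (-0.29)(0.13) + (0.15)(0.16) + (0.60)(-0.46) + (0.23)(0.09)
  = -0.0377 +0.0240 -0.2760 +0.0207 = -0.2690

-0.27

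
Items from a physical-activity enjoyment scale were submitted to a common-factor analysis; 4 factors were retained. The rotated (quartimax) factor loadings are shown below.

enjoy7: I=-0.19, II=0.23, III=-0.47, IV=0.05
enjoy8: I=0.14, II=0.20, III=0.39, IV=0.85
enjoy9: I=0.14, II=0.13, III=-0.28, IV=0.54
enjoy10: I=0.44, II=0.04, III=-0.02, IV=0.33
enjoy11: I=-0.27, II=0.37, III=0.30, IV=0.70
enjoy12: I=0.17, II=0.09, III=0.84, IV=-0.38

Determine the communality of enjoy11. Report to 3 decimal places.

0.790

h² = (-0.27)² + 0.37² + 0.30² + 0.70² = 0.0729 + 0.1369 + 0.0900 + 0.4900 = 0.7898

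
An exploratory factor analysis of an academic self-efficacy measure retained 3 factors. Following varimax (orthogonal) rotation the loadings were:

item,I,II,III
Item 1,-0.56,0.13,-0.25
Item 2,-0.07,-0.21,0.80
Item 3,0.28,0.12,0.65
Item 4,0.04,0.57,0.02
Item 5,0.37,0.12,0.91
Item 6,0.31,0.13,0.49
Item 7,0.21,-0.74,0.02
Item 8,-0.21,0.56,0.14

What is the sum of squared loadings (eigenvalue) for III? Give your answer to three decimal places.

SS loadings for III = (-0.25)² + 0.80² + 0.65² + 0.02² + 0.91² + 0.49² + 0.02² + 0.14² = 0.0625 + 0.6400 + 0.4225 + 0.0004 + 0.8281 + 0.2401 + 0.0004 + 0.0196 = 2.2136

2.214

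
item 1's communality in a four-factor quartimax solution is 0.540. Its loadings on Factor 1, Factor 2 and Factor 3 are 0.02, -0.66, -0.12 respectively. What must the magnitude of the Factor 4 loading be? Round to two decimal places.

0.30

Under orthogonal rotation h² = Σλ², so λ_Factor 4² = h² − (0.4504) = 0.540 − 0.4504 = 0.0896.
|λ| = √0.0896 = 0.2993.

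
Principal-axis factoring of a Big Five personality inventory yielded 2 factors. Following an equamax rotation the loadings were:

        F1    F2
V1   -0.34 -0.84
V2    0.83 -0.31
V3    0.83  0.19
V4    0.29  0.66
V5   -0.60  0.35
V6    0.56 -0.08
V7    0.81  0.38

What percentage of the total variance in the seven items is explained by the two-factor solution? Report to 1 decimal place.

Communalities: 0.8212, 0.7850, 0.7250, 0.5197, 0.4825, 0.3200, 0.8005; Σh² = 4.4539.
Total variance with 7 standardized items is 7, so the solution explains 4.4539/7 = 0.6363 = 63.63%.

63.6%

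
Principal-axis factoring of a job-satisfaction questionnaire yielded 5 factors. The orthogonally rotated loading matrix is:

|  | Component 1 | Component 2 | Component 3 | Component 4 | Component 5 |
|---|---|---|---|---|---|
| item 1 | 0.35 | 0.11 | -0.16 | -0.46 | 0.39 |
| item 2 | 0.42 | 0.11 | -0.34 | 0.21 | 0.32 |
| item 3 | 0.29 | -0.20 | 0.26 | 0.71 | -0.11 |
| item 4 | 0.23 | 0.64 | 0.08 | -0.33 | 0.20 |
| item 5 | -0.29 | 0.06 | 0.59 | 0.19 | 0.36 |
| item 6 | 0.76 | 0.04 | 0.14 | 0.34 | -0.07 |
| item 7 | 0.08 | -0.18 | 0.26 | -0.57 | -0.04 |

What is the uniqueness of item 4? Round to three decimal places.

0.382

h² = 0.23² + 0.64² + 0.08² + (-0.33)² + 0.20² = 0.0529 + 0.4096 + 0.0064 + 0.1089 + 0.0400 = 0.6178
Uniqueness u² = 1 − h² = 1 − 0.6178 = 0.3822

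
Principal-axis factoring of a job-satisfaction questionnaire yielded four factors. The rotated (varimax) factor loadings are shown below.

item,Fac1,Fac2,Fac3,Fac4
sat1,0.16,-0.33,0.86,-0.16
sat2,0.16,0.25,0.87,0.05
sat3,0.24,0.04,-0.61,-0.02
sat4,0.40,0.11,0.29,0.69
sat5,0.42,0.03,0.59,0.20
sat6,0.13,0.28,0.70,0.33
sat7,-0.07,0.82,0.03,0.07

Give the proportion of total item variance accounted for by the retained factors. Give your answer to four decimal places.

0.6934

SS loadings by factor: 0.4670, 0.9368, 2.7917, 0.6584; total = 4.8539.
Total variance with 7 standardized items is 7, so the solution explains 4.8539/7 = 0.6934.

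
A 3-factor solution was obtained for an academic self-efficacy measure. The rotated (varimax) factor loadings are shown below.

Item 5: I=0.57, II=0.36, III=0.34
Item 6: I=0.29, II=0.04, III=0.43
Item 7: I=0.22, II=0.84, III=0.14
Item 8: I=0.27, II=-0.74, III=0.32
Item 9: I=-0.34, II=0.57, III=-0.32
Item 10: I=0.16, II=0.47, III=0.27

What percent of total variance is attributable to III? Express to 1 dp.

10.0%

SS loadings for III = 0.34² + 0.43² + 0.14² + 0.32² + (-0.32)² + 0.27² = 0.5978
With 6 standardized items, total variance = 6. Proportion = 0.5978/6 = 0.0996 → 9.96%.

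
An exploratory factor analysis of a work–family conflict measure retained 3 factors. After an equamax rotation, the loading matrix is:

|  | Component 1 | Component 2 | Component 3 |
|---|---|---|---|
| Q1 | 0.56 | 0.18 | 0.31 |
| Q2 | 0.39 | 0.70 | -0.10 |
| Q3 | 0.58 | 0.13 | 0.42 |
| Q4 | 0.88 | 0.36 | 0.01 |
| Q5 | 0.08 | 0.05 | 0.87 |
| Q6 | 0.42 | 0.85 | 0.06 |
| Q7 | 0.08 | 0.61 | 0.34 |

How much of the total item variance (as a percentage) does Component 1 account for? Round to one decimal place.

SS loadings for Component 1 = 0.56² + 0.39² + 0.58² + 0.88² + 0.08² + 0.42² + 0.08² = 1.7657
With 7 standardized items, total variance = 7. Proportion = 1.7657/7 = 0.2522 → 25.22%.

25.2%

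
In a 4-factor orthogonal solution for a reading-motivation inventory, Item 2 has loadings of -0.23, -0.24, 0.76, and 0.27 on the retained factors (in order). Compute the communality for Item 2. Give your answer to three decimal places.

h² = (-0.23)² + (-0.24)² + 0.76² + 0.27² = 0.0529 + 0.0576 + 0.5776 + 0.0729 = 0.7610

0.761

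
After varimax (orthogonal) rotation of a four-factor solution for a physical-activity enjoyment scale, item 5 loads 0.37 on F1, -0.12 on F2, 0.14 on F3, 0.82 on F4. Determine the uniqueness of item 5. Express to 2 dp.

h² = 0.37² + (-0.12)² + 0.14² + 0.82² = 0.1369 + 0.0144 + 0.0196 + 0.6724 = 0.8433
Uniqueness u² = 1 − h² = 1 − 0.8433 = 0.1567

0.16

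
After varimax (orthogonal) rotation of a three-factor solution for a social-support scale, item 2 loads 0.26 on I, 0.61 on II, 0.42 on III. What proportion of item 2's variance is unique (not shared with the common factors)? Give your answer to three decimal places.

0.384

h² = 0.26² + 0.61² + 0.42² = 0.0676 + 0.3721 + 0.1764 = 0.6161
Uniqueness u² = 1 − h² = 1 − 0.6161 = 0.3839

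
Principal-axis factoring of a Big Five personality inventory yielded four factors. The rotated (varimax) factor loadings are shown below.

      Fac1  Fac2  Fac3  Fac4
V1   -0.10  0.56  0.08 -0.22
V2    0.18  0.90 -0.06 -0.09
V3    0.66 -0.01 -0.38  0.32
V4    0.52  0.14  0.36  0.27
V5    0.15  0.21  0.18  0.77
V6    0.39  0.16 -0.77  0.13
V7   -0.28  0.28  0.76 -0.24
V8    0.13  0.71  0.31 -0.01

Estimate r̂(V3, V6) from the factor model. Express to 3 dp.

0.590

r̂ = Σ λ_i·λ_j across factors = (0.66)(0.39) + (-0.01)(0.16) + (-0.38)(-0.77) + (0.32)(0.13)
  = +0.2574 -0.0016 +0.2926 +0.0416 = 0.5900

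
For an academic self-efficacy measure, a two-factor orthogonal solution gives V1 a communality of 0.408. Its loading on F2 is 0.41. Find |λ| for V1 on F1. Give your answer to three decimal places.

Under orthogonal rotation h² = Σλ², so λ_F1² = h² − (0.1681) = 0.408 − 0.1681 = 0.2399.
|λ| = √0.2399 = 0.4898.

0.490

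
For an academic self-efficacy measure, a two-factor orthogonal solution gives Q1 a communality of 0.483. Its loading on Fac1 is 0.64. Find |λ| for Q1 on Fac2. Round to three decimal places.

Under orthogonal rotation h² = Σλ², so λ_Fac2² = h² − (0.4096) = 0.483 − 0.4096 = 0.0734.
|λ| = √0.0734 = 0.2709.

0.271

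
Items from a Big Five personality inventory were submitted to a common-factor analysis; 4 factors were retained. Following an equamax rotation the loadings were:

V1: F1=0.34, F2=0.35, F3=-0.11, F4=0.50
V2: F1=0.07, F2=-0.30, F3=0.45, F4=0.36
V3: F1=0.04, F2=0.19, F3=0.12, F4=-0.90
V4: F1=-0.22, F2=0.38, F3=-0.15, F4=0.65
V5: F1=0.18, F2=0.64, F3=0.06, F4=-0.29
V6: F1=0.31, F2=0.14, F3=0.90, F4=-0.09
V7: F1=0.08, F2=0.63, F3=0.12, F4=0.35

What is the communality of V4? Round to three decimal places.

h² = (-0.22)² + 0.38² + (-0.15)² + 0.65² = 0.0484 + 0.1444 + 0.0225 + 0.4225 = 0.6378

0.638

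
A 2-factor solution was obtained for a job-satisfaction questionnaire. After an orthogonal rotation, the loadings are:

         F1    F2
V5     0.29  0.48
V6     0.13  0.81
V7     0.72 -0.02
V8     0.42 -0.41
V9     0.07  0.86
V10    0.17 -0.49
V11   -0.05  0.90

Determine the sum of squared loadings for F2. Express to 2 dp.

SS loadings for F2 = 0.48² + 0.81² + (-0.02)² + (-0.41)² + 0.86² + (-0.49)² + 0.90² = 0.2304 + 0.6561 + 0.0004 + 0.1681 + 0.7396 + 0.2401 + 0.8100 = 2.8447

2.84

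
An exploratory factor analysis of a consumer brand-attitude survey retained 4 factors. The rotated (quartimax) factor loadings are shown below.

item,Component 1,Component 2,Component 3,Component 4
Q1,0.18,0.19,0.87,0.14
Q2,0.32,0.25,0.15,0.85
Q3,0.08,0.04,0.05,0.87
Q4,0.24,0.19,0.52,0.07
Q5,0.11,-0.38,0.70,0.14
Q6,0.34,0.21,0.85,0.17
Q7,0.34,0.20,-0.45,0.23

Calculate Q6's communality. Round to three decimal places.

0.911

h² = 0.34² + 0.21² + 0.85² + 0.17² = 0.1156 + 0.0441 + 0.7225 + 0.0289 = 0.9111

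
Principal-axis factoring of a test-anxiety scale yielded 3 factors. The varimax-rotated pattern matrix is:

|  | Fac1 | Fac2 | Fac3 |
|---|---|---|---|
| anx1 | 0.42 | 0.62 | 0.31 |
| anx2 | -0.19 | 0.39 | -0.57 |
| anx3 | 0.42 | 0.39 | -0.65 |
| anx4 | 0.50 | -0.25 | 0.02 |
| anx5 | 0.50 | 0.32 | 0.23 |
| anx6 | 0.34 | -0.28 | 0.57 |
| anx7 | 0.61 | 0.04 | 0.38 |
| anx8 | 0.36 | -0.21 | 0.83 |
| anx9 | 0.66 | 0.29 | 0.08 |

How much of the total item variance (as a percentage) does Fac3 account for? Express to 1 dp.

SS loadings for Fac3 = 0.31² + (-0.57)² + (-0.65)² + 0.02² + 0.23² + 0.57² + 0.38² + 0.83² + 0.08² = 2.0614
With 9 standardized items, total variance = 9. Proportion = 2.0614/9 = 0.2290 → 22.90%.

22.9%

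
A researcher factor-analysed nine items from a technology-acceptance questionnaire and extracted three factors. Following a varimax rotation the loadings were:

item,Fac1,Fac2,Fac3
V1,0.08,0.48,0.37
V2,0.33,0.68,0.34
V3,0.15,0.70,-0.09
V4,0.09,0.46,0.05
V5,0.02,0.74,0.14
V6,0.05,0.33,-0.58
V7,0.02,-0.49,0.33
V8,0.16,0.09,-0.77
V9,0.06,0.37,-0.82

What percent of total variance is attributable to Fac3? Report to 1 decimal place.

22.1%

SS loadings for Fac3 = 0.37² + 0.34² + (-0.09)² + 0.05² + 0.14² + (-0.58)² + 0.33² + (-0.77)² + (-0.82)² = 1.9933
With 9 standardized items, total variance = 9. Proportion = 1.9933/9 = 0.2215 → 22.15%.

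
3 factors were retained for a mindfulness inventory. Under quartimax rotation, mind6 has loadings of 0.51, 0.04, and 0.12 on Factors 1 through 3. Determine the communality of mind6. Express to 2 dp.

0.28

h² = 0.51² + 0.04² + 0.12² = 0.2601 + 0.0016 + 0.0144 = 0.2761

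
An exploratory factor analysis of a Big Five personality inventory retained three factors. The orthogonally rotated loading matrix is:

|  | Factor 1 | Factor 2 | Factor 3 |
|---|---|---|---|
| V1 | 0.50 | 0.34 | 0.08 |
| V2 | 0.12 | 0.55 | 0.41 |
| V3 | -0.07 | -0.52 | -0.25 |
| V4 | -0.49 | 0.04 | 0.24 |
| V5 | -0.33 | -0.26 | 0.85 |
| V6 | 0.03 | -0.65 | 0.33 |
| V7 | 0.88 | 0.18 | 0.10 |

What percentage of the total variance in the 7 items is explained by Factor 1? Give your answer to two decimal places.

19.91%

SS loadings for Factor 1 = 0.50² + 0.12² + (-0.07)² + (-0.49)² + (-0.33)² + 0.03² + 0.88² = 1.3936
With 7 standardized items, total variance = 7. Proportion = 1.3936/7 = 0.1991 → 19.91%.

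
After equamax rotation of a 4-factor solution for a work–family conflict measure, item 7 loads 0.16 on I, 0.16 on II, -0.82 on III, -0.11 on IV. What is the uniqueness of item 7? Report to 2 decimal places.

h² = 0.16² + 0.16² + (-0.82)² + (-0.11)² = 0.0256 + 0.0256 + 0.6724 + 0.0121 = 0.7357
Uniqueness u² = 1 − h² = 1 − 0.7357 = 0.2643

0.26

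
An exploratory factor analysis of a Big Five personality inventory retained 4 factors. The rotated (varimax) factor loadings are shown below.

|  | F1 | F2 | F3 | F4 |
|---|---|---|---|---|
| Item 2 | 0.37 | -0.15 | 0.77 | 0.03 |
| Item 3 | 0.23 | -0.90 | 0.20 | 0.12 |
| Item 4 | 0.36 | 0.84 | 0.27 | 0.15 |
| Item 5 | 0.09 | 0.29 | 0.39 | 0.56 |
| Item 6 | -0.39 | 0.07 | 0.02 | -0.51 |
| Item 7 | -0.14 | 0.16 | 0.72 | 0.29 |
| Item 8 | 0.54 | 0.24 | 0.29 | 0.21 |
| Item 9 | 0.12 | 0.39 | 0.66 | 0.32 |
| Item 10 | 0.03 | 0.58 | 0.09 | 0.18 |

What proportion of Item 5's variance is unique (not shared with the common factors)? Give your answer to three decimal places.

h² = 0.09² + 0.29² + 0.39² + 0.56² = 0.0081 + 0.0841 + 0.1521 + 0.3136 = 0.5579
Uniqueness u² = 1 − h² = 1 − 0.5579 = 0.4421

0.442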